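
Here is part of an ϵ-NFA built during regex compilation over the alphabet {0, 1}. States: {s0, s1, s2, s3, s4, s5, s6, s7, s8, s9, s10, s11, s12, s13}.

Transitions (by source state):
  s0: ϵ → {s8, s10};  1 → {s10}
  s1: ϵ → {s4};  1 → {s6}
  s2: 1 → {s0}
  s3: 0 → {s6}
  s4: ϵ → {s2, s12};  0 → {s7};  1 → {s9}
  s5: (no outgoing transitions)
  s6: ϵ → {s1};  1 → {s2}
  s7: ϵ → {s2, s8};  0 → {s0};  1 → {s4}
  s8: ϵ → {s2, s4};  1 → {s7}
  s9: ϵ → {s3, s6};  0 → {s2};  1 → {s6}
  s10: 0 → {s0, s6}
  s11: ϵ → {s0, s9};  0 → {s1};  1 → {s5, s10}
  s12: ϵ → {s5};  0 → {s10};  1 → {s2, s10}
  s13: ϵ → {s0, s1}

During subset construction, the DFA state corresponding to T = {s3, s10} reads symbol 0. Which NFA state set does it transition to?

s3 on 0 → {s6}.
s10 on 0 → {s0, s6}.
Union after reading 0: {s0, s6}.
Now take the ϵ-closure:
From s0 via ϵ: add s8, s10.
From s6 via ϵ: add s1.
From s1 via ϵ: add s4.
From s8 via ϵ: add s2.
From s4 via ϵ: add s12.
From s12 via ϵ: add s5.
No new states can be added; the closed set is {s0, s1, s2, s4, s5, s6, s8, s10, s12}.

{s0, s1, s2, s4, s5, s6, s8, s10, s12}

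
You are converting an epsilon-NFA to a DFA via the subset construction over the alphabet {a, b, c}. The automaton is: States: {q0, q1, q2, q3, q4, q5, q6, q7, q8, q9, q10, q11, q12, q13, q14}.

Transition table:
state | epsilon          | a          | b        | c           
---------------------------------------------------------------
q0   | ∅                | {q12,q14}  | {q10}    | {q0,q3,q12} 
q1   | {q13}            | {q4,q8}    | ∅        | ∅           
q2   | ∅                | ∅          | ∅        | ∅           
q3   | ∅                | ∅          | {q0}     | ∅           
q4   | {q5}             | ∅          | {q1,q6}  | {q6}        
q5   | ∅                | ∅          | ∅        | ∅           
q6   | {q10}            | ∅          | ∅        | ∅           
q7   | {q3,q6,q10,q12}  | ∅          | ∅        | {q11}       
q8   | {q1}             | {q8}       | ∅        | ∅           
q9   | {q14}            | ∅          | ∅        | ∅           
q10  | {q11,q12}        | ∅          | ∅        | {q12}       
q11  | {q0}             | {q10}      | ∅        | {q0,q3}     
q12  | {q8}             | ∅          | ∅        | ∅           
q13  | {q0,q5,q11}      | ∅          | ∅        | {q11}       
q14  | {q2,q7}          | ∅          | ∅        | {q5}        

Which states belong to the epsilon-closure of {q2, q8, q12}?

{q0, q1, q2, q5, q8, q11, q12, q13}

Start with {q2, q8, q12}.
From q8 via epsilon: add q1.
From q1 via epsilon: add q13.
From q13 via epsilon: add q0, q5, q11.
No new states can be added; the closed set is {q0, q1, q2, q5, q8, q11, q12, q13}.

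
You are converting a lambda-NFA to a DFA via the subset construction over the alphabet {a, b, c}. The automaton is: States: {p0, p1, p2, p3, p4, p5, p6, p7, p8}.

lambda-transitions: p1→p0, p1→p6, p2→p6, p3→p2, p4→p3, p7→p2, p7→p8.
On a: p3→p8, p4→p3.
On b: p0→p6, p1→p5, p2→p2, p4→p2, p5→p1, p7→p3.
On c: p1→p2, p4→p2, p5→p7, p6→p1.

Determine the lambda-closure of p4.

{p2, p3, p4, p6}

Start with {p4}.
From p4 via lambda: add p3.
From p3 via lambda: add p2.
From p2 via lambda: add p6.
No new states can be added; the closed set is {p2, p3, p4, p6}.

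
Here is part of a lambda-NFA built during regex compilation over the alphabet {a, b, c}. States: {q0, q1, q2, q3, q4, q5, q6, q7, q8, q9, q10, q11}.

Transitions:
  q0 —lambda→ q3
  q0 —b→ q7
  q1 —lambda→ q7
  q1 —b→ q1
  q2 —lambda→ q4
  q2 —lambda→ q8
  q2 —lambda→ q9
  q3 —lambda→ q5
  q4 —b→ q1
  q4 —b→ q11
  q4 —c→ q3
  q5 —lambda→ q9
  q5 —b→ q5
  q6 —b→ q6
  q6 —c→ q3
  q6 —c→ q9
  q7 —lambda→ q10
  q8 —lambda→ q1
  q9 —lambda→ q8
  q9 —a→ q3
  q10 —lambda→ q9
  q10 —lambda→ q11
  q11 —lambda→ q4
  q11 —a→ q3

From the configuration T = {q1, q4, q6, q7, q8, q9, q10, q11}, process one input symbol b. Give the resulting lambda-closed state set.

{q1, q4, q6, q7, q8, q9, q10, q11}

q1 on b → {q1}.
q4 on b → {q1, q11}.
q6 on b → {q6}.
No b-transition from q7, q8, q9, q10, q11.
Union after reading b: {q1, q6, q11}.
Now take the lambda-closure:
From q1 via lambda: add q7.
From q11 via lambda: add q4.
From q7 via lambda: add q10.
From q10 via lambda: add q9.
From q9 via lambda: add q8.
No new states can be added; the closed set is {q1, q4, q6, q7, q8, q9, q10, q11}.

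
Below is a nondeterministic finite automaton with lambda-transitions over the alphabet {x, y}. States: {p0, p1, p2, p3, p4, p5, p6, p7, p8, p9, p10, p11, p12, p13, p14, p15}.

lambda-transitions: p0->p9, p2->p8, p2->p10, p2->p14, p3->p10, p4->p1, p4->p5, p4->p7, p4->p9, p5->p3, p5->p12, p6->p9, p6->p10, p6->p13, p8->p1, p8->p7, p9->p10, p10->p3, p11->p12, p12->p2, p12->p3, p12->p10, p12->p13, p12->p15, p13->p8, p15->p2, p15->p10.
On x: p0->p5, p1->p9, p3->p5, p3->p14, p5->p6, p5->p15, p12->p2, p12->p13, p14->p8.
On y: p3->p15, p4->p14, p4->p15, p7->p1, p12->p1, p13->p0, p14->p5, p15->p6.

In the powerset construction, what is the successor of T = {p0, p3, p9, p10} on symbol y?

{p1, p2, p3, p7, p8, p10, p14, p15}

p3 on y → {p15}.
No y-transition from p0, p9, p10.
Union after reading y: {p15}.
Now take the lambda-closure:
From p15 via lambda: add p2, p10.
From p2 via lambda: add p8, p14.
From p10 via lambda: add p3.
From p8 via lambda: add p1, p7.
No new states can be added; the closed set is {p1, p2, p3, p7, p8, p10, p14, p15}.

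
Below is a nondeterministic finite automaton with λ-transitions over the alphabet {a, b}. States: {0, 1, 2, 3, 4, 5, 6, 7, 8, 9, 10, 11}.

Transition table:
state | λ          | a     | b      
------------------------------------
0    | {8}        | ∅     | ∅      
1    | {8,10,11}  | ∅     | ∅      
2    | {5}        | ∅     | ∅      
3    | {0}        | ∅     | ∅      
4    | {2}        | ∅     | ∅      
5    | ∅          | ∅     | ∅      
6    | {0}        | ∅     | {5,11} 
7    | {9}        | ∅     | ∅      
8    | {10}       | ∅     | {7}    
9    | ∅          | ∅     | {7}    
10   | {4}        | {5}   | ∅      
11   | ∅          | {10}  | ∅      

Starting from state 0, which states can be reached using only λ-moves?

{0, 2, 4, 5, 8, 10}

Start with {0}.
From 0 via λ: add 8.
From 8 via λ: add 10.
From 10 via λ: add 4.
From 4 via λ: add 2.
From 2 via λ: add 5.
No new states can be added; the closed set is {0, 2, 4, 5, 8, 10}.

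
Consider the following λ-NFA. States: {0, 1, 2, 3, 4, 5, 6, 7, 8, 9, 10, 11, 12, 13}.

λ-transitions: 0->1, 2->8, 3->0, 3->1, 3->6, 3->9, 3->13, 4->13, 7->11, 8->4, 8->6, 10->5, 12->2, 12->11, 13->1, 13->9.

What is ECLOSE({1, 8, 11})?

{1, 4, 6, 8, 9, 11, 13}

Start with {1, 8, 11}.
From 8 via λ: add 4, 6.
From 4 via λ: add 13.
From 13 via λ: add 9.
No new states can be added; the closed set is {1, 4, 6, 8, 9, 11, 13}.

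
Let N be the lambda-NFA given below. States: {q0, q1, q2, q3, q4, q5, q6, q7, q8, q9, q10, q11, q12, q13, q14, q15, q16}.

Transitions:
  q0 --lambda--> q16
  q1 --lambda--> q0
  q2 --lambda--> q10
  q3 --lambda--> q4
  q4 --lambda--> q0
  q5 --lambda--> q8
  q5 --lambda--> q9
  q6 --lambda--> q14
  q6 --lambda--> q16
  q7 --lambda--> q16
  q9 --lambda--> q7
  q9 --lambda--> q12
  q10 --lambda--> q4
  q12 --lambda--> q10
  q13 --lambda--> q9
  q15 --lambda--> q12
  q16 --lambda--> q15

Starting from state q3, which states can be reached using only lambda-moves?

{q0, q3, q4, q10, q12, q15, q16}

Start with {q3}.
From q3 via lambda: add q4.
From q4 via lambda: add q0.
From q0 via lambda: add q16.
From q16 via lambda: add q15.
From q15 via lambda: add q12.
From q12 via lambda: add q10.
No new states can be added; the closed set is {q0, q3, q4, q10, q12, q15, q16}.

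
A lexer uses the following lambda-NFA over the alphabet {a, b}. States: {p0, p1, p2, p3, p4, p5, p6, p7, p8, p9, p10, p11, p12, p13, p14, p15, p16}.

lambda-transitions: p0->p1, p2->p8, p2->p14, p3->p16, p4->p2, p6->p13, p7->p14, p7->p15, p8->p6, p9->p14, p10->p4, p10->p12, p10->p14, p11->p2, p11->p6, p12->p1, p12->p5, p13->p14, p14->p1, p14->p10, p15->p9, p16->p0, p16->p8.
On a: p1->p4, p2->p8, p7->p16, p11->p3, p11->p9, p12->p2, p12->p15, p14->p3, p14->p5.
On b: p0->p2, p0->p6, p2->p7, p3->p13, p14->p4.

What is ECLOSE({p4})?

Start with {p4}.
From p4 via lambda: add p2.
From p2 via lambda: add p8, p14.
From p8 via lambda: add p6.
From p14 via lambda: add p1, p10.
From p6 via lambda: add p13.
From p10 via lambda: add p12.
From p12 via lambda: add p5.
No new states can be added; the closed set is {p1, p2, p4, p5, p6, p8, p10, p12, p13, p14}.

{p1, p2, p4, p5, p6, p8, p10, p12, p13, p14}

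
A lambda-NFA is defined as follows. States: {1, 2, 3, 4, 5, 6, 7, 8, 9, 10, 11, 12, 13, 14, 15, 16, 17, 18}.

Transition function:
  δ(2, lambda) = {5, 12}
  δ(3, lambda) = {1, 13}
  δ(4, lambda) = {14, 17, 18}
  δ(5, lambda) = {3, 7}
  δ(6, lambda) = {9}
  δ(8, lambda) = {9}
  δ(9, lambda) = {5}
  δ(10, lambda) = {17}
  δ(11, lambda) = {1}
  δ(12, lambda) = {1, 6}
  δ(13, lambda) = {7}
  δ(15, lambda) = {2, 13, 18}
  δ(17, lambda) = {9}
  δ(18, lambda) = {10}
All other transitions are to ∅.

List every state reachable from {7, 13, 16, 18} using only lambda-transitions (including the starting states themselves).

Start with {7, 13, 16, 18}.
From 18 via lambda: add 10.
From 10 via lambda: add 17.
From 17 via lambda: add 9.
From 9 via lambda: add 5.
From 5 via lambda: add 3.
From 3 via lambda: add 1.
No new states can be added; the closed set is {1, 3, 5, 7, 9, 10, 13, 16, 17, 18}.

{1, 3, 5, 7, 9, 10, 13, 16, 17, 18}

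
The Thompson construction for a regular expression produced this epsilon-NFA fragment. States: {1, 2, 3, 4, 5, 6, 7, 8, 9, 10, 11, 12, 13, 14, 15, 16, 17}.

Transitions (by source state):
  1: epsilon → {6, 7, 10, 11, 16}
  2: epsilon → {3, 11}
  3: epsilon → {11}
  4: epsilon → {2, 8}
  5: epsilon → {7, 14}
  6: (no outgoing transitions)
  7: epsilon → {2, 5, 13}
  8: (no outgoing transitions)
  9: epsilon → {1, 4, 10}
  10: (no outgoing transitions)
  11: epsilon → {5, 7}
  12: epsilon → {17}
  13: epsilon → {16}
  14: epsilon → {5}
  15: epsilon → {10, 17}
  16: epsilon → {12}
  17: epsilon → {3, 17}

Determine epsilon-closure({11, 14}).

Start with {11, 14}.
From 11 via epsilon: add 5, 7.
From 7 via epsilon: add 2, 13.
From 2 via epsilon: add 3.
From 13 via epsilon: add 16.
From 16 via epsilon: add 12.
From 12 via epsilon: add 17.
No new states can be added; the closed set is {2, 3, 5, 7, 11, 12, 13, 14, 16, 17}.

{2, 3, 5, 7, 11, 12, 13, 14, 16, 17}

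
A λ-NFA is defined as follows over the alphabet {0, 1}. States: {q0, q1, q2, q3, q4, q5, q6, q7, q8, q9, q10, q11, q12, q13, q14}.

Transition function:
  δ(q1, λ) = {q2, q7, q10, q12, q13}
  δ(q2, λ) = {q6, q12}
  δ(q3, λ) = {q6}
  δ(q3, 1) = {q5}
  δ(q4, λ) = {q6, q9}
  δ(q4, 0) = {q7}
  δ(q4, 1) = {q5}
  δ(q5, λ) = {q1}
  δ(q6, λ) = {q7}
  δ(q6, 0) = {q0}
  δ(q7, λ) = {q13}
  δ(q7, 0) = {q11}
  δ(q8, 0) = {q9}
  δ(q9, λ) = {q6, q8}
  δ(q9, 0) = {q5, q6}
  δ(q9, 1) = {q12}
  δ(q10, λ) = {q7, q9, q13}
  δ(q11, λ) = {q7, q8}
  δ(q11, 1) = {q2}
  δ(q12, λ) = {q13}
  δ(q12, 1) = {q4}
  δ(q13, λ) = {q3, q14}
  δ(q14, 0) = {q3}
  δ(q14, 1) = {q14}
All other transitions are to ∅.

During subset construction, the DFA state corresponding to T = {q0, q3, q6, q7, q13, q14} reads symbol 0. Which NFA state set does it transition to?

{q0, q3, q6, q7, q8, q11, q13, q14}

q6 on 0 → {q0}.
q7 on 0 → {q11}.
q14 on 0 → {q3}.
No 0-transition from q0, q3, q13.
Union after reading 0: {q0, q3, q11}.
Now take the λ-closure:
From q3 via λ: add q6.
From q11 via λ: add q7, q8.
From q7 via λ: add q13.
From q13 via λ: add q14.
No new states can be added; the closed set is {q0, q3, q6, q7, q8, q11, q13, q14}.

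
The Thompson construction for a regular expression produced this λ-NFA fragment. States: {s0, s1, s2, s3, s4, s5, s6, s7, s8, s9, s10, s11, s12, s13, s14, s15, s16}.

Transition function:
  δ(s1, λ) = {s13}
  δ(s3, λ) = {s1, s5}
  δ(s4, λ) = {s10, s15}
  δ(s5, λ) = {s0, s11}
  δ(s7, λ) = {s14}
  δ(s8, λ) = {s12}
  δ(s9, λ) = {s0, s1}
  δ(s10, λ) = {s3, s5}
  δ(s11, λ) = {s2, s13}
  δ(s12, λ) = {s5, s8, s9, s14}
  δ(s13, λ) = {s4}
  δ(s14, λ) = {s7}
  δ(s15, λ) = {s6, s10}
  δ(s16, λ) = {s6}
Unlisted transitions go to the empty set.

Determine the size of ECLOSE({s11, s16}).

12

Start with {s11, s16}.
From s11 via λ: add s2, s13.
From s16 via λ: add s6.
From s13 via λ: add s4.
From s4 via λ: add s10, s15.
From s10 via λ: add s3, s5.
From s3 via λ: add s1.
From s5 via λ: add s0.
λ-closure = {s0, s1, s2, s3, s4, s5, s6, s10, s11, s13, s15, s16}, which has 12 states.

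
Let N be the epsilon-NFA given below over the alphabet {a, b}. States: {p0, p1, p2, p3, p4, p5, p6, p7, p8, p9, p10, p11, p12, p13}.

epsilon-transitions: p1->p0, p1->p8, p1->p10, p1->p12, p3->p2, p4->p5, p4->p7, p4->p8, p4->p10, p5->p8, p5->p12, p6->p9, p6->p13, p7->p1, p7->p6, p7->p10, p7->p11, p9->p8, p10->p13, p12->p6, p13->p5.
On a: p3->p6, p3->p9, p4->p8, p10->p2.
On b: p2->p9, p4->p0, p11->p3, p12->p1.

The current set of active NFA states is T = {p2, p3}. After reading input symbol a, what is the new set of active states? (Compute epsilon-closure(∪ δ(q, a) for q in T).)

p3 on a → {p6, p9}.
No a-transition from p2.
Union after reading a: {p6, p9}.
Now take the epsilon-closure:
From p6 via epsilon: add p13.
From p9 via epsilon: add p8.
From p13 via epsilon: add p5.
From p5 via epsilon: add p12.
No new states can be added; the closed set is {p5, p6, p8, p9, p12, p13}.

{p5, p6, p8, p9, p12, p13}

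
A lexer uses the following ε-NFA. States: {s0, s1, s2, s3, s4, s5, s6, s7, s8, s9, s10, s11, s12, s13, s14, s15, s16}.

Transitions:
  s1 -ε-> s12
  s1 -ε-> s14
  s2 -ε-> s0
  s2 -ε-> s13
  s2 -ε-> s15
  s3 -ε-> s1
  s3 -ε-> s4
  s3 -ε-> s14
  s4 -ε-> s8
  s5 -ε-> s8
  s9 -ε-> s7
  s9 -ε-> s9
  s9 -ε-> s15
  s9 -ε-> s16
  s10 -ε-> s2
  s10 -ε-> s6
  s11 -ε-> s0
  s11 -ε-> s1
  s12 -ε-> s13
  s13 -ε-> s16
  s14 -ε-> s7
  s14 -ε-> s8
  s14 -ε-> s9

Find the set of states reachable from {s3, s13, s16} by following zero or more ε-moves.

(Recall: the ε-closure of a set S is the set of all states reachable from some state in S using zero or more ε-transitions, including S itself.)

{s1, s3, s4, s7, s8, s9, s12, s13, s14, s15, s16}

Start with {s3, s13, s16}.
From s3 via ε: add s1, s4, s14.
From s1 via ε: add s12.
From s4 via ε: add s8.
From s14 via ε: add s7, s9.
From s9 via ε: add s15.
No new states can be added; the closed set is {s1, s3, s4, s7, s8, s9, s12, s13, s14, s15, s16}.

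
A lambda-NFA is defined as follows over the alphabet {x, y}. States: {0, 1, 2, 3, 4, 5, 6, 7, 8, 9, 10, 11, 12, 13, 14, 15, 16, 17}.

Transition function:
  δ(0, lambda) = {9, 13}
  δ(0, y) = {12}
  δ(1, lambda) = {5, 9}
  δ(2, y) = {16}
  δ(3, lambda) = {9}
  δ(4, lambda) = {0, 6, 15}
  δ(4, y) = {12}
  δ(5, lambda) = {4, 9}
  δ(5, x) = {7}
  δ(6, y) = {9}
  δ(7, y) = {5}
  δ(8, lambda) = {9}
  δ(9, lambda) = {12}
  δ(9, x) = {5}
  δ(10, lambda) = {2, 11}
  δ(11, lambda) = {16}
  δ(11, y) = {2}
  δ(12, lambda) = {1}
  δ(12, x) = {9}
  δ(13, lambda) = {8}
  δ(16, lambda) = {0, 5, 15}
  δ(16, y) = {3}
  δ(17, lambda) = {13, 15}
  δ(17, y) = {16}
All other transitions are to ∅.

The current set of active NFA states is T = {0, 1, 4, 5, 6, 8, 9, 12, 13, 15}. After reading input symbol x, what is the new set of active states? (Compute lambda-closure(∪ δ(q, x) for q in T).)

5 on x → {7}.
9 on x → {5}.
12 on x → {9}.
No x-transition from 0, 1, 4, 6, 8, 13, 15.
Union after reading x: {5, 7, 9}.
Now take the lambda-closure:
From 5 via lambda: add 4.
From 9 via lambda: add 12.
From 4 via lambda: add 0, 6, 15.
From 12 via lambda: add 1.
From 0 via lambda: add 13.
From 13 via lambda: add 8.
No new states can be added; the closed set is {0, 1, 4, 5, 6, 7, 8, 9, 12, 13, 15}.

{0, 1, 4, 5, 6, 7, 8, 9, 12, 13, 15}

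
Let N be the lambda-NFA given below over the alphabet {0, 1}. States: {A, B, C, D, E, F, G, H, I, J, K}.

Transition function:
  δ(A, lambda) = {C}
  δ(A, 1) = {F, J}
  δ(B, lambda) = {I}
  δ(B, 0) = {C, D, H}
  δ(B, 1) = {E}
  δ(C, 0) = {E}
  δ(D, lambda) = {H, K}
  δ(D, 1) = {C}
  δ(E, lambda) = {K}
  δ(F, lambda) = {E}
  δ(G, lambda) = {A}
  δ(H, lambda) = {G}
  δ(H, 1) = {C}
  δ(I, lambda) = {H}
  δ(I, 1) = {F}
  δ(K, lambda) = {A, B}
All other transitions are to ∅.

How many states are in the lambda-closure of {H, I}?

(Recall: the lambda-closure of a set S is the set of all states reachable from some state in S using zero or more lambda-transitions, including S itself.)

5

Start with {H, I}.
From H via lambda: add G.
From G via lambda: add A.
From A via lambda: add C.
lambda-closure = {A, C, G, H, I}, which has 5 states.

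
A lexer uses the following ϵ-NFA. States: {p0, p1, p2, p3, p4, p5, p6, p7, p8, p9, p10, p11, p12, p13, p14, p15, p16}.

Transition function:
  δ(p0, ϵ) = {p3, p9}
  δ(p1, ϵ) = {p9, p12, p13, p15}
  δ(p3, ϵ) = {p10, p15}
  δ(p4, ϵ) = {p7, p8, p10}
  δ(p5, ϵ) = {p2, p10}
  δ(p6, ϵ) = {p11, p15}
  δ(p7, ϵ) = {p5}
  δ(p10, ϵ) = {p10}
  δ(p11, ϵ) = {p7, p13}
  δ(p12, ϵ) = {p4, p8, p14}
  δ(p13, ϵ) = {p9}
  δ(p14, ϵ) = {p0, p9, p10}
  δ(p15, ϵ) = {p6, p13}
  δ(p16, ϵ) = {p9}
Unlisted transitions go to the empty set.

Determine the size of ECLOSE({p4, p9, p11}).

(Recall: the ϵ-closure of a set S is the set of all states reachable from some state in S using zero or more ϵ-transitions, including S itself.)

9

Start with {p4, p9, p11}.
From p4 via ϵ: add p7, p8, p10.
From p11 via ϵ: add p13.
From p7 via ϵ: add p5.
From p5 via ϵ: add p2.
ϵ-closure = {p2, p4, p5, p7, p8, p9, p10, p11, p13}, which has 9 states.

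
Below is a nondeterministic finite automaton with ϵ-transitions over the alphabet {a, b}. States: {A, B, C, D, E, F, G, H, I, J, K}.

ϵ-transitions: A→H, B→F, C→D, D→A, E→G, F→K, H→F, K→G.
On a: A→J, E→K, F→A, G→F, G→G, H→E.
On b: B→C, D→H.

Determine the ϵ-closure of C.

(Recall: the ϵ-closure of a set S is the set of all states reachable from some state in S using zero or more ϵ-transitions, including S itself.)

{A, C, D, F, G, H, K}

Start with {C}.
From C via ϵ: add D.
From D via ϵ: add A.
From A via ϵ: add H.
From H via ϵ: add F.
From F via ϵ: add K.
From K via ϵ: add G.
No new states can be added; the closed set is {A, C, D, F, G, H, K}.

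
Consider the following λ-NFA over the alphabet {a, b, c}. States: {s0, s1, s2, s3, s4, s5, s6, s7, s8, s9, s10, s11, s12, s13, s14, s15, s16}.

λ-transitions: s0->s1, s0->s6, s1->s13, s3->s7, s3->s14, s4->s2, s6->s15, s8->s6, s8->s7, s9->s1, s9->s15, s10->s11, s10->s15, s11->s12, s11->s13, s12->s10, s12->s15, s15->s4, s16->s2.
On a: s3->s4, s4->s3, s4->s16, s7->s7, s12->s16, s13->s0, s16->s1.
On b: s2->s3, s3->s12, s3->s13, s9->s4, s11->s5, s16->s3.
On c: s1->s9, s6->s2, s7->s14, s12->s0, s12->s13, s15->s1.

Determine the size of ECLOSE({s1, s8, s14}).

Start with {s1, s8, s14}.
From s1 via λ: add s13.
From s8 via λ: add s6, s7.
From s6 via λ: add s15.
From s15 via λ: add s4.
From s4 via λ: add s2.
λ-closure = {s1, s2, s4, s6, s7, s8, s13, s14, s15}, which has 9 states.

9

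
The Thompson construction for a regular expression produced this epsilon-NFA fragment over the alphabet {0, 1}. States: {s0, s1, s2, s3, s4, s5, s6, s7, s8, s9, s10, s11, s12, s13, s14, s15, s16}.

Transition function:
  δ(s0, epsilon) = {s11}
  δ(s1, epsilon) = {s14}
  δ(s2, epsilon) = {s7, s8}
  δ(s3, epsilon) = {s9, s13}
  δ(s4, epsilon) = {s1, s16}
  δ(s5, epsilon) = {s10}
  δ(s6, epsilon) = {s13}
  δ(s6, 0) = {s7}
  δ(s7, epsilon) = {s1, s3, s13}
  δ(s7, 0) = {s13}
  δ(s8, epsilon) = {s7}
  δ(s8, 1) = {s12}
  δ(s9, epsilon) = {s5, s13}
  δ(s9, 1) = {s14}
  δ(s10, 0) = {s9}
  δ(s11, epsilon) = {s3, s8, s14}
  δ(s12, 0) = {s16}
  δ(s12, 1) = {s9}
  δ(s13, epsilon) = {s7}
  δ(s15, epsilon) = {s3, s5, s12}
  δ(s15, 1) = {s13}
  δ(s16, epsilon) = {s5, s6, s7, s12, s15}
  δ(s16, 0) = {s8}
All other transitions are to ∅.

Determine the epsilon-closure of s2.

Start with {s2}.
From s2 via epsilon: add s7, s8.
From s7 via epsilon: add s1, s3, s13.
From s1 via epsilon: add s14.
From s3 via epsilon: add s9.
From s9 via epsilon: add s5.
From s5 via epsilon: add s10.
No new states can be added; the closed set is {s1, s2, s3, s5, s7, s8, s9, s10, s13, s14}.

{s1, s2, s3, s5, s7, s8, s9, s10, s13, s14}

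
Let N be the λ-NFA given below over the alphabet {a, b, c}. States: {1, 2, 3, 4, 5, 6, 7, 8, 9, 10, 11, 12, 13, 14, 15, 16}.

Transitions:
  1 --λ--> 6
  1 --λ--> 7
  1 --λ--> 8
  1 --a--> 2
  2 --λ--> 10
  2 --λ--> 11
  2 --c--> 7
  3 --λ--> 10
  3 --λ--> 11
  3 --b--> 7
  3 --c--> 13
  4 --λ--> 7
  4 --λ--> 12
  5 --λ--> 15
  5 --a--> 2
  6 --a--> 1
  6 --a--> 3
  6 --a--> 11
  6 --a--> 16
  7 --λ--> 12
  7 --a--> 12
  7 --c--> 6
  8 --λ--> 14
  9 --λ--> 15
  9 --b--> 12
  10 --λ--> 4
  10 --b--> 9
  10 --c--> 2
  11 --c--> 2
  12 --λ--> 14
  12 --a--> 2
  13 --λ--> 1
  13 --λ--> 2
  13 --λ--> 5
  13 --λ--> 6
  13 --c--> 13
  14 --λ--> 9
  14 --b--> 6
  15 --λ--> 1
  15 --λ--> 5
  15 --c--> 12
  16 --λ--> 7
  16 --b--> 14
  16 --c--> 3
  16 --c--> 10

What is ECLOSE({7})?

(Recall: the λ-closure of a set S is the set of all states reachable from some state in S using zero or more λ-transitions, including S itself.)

Start with {7}.
From 7 via λ: add 12.
From 12 via λ: add 14.
From 14 via λ: add 9.
From 9 via λ: add 15.
From 15 via λ: add 1, 5.
From 1 via λ: add 6, 8.
No new states can be added; the closed set is {1, 5, 6, 7, 8, 9, 12, 14, 15}.

{1, 5, 6, 7, 8, 9, 12, 14, 15}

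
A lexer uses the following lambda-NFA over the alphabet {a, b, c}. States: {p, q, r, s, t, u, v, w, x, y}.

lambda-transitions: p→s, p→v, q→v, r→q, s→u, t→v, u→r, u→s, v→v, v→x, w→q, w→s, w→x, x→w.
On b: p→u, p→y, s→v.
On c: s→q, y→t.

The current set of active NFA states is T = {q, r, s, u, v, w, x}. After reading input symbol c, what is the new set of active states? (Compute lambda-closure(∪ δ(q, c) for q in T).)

{q, r, s, u, v, w, x}

s on c → {q}.
No c-transition from q, r, u, v, w, x.
Union after reading c: {q}.
Now take the lambda-closure:
From q via lambda: add v.
From v via lambda: add x.
From x via lambda: add w.
From w via lambda: add s.
From s via lambda: add u.
From u via lambda: add r.
No new states can be added; the closed set is {q, r, s, u, v, w, x}.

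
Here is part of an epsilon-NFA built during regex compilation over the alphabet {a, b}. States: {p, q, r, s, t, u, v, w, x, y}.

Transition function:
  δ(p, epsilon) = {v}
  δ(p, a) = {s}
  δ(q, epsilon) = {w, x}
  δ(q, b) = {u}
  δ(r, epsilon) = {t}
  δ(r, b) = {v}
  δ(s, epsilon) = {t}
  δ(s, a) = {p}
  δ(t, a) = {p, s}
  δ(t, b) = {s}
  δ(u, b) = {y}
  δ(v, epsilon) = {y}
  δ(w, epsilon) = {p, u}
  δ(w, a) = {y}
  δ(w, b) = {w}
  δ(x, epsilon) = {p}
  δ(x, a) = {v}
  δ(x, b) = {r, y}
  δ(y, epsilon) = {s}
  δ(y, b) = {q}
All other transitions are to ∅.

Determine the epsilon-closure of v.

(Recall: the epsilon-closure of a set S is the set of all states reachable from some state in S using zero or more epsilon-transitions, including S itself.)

{s, t, v, y}

Start with {v}.
From v via epsilon: add y.
From y via epsilon: add s.
From s via epsilon: add t.
No new states can be added; the closed set is {s, t, v, y}.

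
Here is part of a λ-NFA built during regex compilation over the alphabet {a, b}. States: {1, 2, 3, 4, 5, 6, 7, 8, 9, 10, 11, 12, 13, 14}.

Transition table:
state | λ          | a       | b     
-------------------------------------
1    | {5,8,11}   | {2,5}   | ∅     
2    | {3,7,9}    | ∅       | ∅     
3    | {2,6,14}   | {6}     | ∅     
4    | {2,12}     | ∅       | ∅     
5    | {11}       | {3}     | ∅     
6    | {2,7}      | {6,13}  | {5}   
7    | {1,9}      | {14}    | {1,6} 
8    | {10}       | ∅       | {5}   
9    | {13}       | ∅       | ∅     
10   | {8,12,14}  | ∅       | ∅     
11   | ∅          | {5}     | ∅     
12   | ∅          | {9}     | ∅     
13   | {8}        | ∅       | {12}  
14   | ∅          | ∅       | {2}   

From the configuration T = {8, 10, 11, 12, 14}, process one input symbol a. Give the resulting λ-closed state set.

11 on a → {5}.
12 on a → {9}.
No a-transition from 8, 10, 14.
Union after reading a: {5, 9}.
Now take the λ-closure:
From 5 via λ: add 11.
From 9 via λ: add 13.
From 13 via λ: add 8.
From 8 via λ: add 10.
From 10 via λ: add 12, 14.
No new states can be added; the closed set is {5, 8, 9, 10, 11, 12, 13, 14}.

{5, 8, 9, 10, 11, 12, 13, 14}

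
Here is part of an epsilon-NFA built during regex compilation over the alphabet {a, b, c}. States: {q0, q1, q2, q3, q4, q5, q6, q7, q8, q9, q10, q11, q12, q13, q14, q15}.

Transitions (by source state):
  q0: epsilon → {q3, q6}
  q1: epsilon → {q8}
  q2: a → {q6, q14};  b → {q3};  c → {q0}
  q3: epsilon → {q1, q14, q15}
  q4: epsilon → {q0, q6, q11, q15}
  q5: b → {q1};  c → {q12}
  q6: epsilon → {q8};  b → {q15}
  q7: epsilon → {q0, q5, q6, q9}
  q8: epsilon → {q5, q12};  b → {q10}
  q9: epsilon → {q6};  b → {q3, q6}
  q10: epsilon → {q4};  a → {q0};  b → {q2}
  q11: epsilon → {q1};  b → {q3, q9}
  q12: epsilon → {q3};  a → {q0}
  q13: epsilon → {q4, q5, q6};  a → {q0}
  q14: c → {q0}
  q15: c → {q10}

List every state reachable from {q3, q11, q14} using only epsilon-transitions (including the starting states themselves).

Start with {q3, q11, q14}.
From q3 via epsilon: add q1, q15.
From q1 via epsilon: add q8.
From q8 via epsilon: add q5, q12.
No new states can be added; the closed set is {q1, q3, q5, q8, q11, q12, q14, q15}.

{q1, q3, q5, q8, q11, q12, q14, q15}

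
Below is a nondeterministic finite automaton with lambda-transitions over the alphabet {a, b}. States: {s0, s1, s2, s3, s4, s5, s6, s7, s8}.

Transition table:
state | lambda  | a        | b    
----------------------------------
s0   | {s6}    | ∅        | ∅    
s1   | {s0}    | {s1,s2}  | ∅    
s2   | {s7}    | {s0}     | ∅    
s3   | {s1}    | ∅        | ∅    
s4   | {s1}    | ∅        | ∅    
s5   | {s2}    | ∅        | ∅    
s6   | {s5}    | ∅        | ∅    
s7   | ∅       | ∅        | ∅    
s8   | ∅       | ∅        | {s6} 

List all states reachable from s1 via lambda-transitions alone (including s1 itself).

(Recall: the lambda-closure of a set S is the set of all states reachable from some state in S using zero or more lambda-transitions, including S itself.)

{s0, s1, s2, s5, s6, s7}

Start with {s1}.
From s1 via lambda: add s0.
From s0 via lambda: add s6.
From s6 via lambda: add s5.
From s5 via lambda: add s2.
From s2 via lambda: add s7.
No new states can be added; the closed set is {s0, s1, s2, s5, s6, s7}.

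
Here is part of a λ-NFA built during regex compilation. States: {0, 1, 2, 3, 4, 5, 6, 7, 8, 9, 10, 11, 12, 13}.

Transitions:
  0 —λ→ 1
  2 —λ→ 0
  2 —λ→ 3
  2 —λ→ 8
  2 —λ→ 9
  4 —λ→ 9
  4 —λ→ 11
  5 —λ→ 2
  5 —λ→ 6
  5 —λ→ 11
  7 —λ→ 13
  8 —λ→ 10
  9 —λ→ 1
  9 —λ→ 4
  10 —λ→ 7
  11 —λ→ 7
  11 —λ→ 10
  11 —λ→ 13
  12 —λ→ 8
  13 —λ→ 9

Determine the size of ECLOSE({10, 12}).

9

Start with {10, 12}.
From 10 via λ: add 7.
From 12 via λ: add 8.
From 7 via λ: add 13.
From 13 via λ: add 9.
From 9 via λ: add 1, 4.
From 4 via λ: add 11.
λ-closure = {1, 4, 7, 8, 9, 10, 11, 12, 13}, which has 9 states.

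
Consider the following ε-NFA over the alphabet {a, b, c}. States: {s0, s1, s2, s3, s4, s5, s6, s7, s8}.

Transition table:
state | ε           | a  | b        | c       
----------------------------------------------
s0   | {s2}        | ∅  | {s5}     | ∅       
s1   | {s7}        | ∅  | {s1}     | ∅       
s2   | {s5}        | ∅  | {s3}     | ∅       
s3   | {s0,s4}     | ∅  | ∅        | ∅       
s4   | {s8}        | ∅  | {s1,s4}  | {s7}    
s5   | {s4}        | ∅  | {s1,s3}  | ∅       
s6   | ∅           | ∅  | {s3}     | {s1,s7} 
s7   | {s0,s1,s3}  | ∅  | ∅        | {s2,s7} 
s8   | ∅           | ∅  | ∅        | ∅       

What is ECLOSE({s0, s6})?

Start with {s0, s6}.
From s0 via ε: add s2.
From s2 via ε: add s5.
From s5 via ε: add s4.
From s4 via ε: add s8.
No new states can be added; the closed set is {s0, s2, s4, s5, s6, s8}.

{s0, s2, s4, s5, s6, s8}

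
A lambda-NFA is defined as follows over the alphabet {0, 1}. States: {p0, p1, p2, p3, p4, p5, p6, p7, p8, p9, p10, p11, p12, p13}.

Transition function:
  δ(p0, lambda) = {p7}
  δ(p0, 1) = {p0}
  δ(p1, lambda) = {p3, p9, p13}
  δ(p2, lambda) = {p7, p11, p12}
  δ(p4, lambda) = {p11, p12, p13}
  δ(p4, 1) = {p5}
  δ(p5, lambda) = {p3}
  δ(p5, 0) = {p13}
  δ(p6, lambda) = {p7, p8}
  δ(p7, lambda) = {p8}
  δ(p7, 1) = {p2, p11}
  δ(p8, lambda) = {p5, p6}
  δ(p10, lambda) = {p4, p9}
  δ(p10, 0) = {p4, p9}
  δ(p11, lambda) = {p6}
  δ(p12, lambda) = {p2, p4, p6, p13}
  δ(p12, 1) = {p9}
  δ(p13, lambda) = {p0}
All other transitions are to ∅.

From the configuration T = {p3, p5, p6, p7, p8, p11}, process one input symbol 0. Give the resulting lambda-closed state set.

{p0, p3, p5, p6, p7, p8, p13}

p5 on 0 → {p13}.
No 0-transition from p3, p6, p7, p8, p11.
Union after reading 0: {p13}.
Now take the lambda-closure:
From p13 via lambda: add p0.
From p0 via lambda: add p7.
From p7 via lambda: add p8.
From p8 via lambda: add p5, p6.
From p5 via lambda: add p3.
No new states can be added; the closed set is {p0, p3, p5, p6, p7, p8, p13}.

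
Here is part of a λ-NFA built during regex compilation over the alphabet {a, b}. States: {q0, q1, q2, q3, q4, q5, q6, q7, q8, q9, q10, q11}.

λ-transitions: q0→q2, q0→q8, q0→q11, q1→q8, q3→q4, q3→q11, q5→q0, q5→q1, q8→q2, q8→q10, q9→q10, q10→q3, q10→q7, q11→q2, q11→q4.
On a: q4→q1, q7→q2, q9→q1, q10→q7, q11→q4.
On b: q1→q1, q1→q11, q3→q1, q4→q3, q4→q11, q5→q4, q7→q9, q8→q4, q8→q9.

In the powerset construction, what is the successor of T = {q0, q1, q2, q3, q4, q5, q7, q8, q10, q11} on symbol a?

{q1, q2, q3, q4, q7, q8, q10, q11}

q4 on a → {q1}.
q7 on a → {q2}.
q10 on a → {q7}.
q11 on a → {q4}.
No a-transition from q0, q1, q2, q3, q5, q8.
Union after reading a: {q1, q2, q4, q7}.
Now take the λ-closure:
From q1 via λ: add q8.
From q8 via λ: add q10.
From q10 via λ: add q3.
From q3 via λ: add q11.
No new states can be added; the closed set is {q1, q2, q3, q4, q7, q8, q10, q11}.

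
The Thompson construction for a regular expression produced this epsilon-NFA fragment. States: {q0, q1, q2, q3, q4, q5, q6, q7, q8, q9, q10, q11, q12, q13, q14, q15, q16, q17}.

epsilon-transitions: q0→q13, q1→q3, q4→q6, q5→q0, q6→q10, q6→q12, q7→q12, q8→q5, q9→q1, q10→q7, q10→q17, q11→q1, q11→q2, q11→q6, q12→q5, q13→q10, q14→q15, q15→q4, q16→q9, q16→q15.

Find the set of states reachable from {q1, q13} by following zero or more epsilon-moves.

{q0, q1, q3, q5, q7, q10, q12, q13, q17}

Start with {q1, q13}.
From q1 via epsilon: add q3.
From q13 via epsilon: add q10.
From q10 via epsilon: add q7, q17.
From q7 via epsilon: add q12.
From q12 via epsilon: add q5.
From q5 via epsilon: add q0.
No new states can be added; the closed set is {q0, q1, q3, q5, q7, q10, q12, q13, q17}.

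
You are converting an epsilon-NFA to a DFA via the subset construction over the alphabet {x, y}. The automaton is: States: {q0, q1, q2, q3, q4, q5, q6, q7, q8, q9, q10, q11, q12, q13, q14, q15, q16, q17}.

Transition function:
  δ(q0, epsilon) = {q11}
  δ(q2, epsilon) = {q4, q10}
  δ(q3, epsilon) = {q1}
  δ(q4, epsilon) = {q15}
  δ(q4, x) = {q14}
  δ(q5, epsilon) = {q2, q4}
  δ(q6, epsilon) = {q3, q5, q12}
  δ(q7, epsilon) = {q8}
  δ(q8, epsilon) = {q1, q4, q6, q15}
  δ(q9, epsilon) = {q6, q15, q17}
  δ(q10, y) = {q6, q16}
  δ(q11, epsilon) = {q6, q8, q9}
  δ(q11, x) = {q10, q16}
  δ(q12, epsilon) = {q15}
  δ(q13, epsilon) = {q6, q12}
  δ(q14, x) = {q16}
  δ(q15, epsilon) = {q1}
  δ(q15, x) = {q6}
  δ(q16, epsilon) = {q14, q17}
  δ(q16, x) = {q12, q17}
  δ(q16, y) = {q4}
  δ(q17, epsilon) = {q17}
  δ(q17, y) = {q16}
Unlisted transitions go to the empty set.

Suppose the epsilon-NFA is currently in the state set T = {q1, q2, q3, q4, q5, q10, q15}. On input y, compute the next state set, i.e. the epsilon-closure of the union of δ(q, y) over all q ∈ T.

{q1, q2, q3, q4, q5, q6, q10, q12, q14, q15, q16, q17}

q10 on y → {q6, q16}.
No y-transition from q1, q2, q3, q4, q5, q15.
Union after reading y: {q6, q16}.
Now take the epsilon-closure:
From q6 via epsilon: add q3, q5, q12.
From q16 via epsilon: add q14, q17.
From q3 via epsilon: add q1.
From q5 via epsilon: add q2, q4.
From q12 via epsilon: add q15.
From q2 via epsilon: add q10.
No new states can be added; the closed set is {q1, q2, q3, q4, q5, q6, q10, q12, q14, q15, q16, q17}.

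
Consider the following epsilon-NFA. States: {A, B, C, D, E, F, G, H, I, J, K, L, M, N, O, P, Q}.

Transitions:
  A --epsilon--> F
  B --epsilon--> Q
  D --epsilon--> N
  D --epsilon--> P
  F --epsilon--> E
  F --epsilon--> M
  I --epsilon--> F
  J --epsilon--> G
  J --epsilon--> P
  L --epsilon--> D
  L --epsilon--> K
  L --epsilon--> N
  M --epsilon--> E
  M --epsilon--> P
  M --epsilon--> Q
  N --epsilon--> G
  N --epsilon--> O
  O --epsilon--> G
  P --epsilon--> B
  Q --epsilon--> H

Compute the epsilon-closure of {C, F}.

Start with {C, F}.
From F via epsilon: add E, M.
From M via epsilon: add P, Q.
From P via epsilon: add B.
From Q via epsilon: add H.
No new states can be added; the closed set is {B, C, E, F, H, M, P, Q}.

{B, C, E, F, H, M, P, Q}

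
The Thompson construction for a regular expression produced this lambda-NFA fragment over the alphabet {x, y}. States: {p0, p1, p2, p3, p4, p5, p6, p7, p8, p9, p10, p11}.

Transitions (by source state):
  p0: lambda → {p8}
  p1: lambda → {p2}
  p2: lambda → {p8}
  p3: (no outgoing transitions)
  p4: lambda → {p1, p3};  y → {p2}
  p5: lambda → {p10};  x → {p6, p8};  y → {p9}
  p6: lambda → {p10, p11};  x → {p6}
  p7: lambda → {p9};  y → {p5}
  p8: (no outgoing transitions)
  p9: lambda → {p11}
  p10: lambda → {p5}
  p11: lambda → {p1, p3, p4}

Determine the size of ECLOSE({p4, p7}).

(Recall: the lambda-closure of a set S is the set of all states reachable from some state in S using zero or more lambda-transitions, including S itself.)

8

Start with {p4, p7}.
From p4 via lambda: add p1, p3.
From p7 via lambda: add p9.
From p1 via lambda: add p2.
From p9 via lambda: add p11.
From p2 via lambda: add p8.
lambda-closure = {p1, p2, p3, p4, p7, p8, p9, p11}, which has 8 states.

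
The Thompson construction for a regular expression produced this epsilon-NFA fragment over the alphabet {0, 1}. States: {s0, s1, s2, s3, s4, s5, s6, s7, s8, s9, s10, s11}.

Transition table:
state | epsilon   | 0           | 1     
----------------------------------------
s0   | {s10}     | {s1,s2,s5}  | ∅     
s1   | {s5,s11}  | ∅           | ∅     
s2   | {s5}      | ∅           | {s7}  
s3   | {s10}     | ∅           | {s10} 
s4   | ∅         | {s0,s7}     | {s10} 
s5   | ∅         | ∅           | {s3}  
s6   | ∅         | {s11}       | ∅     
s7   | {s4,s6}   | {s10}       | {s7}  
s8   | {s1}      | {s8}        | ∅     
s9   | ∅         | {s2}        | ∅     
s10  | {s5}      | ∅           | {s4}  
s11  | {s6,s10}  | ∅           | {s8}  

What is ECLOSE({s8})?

Start with {s8}.
From s8 via epsilon: add s1.
From s1 via epsilon: add s5, s11.
From s11 via epsilon: add s6, s10.
No new states can be added; the closed set is {s1, s5, s6, s8, s10, s11}.

{s1, s5, s6, s8, s10, s11}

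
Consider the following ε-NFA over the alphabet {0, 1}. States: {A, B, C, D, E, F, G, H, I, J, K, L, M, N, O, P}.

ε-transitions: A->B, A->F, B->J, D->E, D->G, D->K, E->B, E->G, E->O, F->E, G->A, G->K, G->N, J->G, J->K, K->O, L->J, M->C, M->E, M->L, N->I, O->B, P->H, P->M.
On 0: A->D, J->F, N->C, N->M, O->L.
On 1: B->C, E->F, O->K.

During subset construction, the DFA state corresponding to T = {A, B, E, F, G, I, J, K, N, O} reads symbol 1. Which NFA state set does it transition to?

B on 1 → {C}.
E on 1 → {F}.
O on 1 → {K}.
No 1-transition from A, F, G, I, J, K, N.
Union after reading 1: {C, F, K}.
Now take the ε-closure:
From F via ε: add E.
From K via ε: add O.
From E via ε: add B, G.
From B via ε: add J.
From G via ε: add A, N.
From N via ε: add I.
No new states can be added; the closed set is {A, B, C, E, F, G, I, J, K, N, O}.

{A, B, C, E, F, G, I, J, K, N, O}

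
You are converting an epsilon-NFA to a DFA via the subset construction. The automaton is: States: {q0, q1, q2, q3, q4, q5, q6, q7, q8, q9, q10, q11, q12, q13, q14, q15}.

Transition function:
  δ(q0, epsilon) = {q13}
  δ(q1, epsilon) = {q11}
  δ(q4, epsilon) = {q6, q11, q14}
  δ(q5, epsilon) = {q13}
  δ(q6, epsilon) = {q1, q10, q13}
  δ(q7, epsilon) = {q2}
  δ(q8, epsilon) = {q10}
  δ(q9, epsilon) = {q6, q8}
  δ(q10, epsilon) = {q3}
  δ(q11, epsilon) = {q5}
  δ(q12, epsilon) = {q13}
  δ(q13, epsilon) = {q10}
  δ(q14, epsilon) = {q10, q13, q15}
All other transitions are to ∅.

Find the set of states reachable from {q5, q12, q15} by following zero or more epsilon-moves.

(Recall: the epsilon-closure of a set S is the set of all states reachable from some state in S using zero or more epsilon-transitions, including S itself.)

{q3, q5, q10, q12, q13, q15}

Start with {q5, q12, q15}.
From q5 via epsilon: add q13.
From q13 via epsilon: add q10.
From q10 via epsilon: add q3.
No new states can be added; the closed set is {q3, q5, q10, q12, q13, q15}.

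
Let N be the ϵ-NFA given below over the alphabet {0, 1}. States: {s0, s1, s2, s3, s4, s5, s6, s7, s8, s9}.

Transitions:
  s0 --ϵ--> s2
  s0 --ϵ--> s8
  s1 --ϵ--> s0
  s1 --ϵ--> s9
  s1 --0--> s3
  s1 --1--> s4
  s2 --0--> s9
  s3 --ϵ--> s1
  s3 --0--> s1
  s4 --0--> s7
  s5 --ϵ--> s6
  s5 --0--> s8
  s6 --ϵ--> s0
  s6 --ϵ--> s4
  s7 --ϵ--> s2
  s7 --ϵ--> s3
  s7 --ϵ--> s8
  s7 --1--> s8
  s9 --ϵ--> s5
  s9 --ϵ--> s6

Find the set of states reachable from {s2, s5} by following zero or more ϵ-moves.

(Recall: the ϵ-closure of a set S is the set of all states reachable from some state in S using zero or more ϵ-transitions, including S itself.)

{s0, s2, s4, s5, s6, s8}

Start with {s2, s5}.
From s5 via ϵ: add s6.
From s6 via ϵ: add s0, s4.
From s0 via ϵ: add s8.
No new states can be added; the closed set is {s0, s2, s4, s5, s6, s8}.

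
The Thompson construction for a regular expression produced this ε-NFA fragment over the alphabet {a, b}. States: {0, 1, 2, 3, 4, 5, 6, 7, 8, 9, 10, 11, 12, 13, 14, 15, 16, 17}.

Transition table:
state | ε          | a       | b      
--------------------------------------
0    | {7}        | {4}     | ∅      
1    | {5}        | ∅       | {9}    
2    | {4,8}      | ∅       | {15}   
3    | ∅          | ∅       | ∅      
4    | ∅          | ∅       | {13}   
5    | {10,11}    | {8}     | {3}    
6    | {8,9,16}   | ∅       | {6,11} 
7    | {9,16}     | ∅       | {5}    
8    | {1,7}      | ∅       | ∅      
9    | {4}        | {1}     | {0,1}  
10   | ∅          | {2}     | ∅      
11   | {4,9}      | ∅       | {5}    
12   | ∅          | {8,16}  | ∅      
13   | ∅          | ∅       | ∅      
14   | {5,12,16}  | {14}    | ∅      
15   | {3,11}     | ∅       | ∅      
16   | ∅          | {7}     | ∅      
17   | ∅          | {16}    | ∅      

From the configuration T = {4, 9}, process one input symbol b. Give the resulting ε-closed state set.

{0, 1, 4, 5, 7, 9, 10, 11, 13, 16}

4 on b → {13}.
9 on b → {0, 1}.
Union after reading b: {0, 1, 13}.
Now take the ε-closure:
From 0 via ε: add 7.
From 1 via ε: add 5.
From 5 via ε: add 10, 11.
From 7 via ε: add 9, 16.
From 9 via ε: add 4.
No new states can be added; the closed set is {0, 1, 4, 5, 7, 9, 10, 11, 13, 16}.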